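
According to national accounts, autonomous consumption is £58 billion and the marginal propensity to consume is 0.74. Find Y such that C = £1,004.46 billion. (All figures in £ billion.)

58 + 0.74Y = 1004.46
0.74Y = 946.46, so Y = 946.46/0.74 = 1279

Y = 1279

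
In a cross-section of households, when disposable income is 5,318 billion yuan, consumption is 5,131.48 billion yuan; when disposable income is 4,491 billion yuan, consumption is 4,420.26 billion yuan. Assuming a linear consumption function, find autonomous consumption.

a = 558

MPC = ΔC/ΔY = (5131.48 − 4420.26)/(5318 − 4491) = 711.22/827 = 0.86
a = C − MPC·Y = 4420.26 − 0.86(4491) = 4420.26 − 3862.26 = 558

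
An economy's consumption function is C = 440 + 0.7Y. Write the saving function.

S = -440 + 0.3Y

S = Y − C = Y − (440 + 0.7Y) = -440 + (1 − 0.7)Y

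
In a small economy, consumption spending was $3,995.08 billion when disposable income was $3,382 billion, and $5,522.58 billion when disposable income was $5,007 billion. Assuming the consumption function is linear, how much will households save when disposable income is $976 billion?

MPC = (5522.58 − 3995.08)/(5007 − 3382) = 1527.5/1625 = 0.94
a = 3995.08 − 0.94(3382) = 3995.08 − 3179.08 = 816
C = 816 + 0.94(976) = 1733.44
S = 976 − 1733.44 = -757.44

S = -757.44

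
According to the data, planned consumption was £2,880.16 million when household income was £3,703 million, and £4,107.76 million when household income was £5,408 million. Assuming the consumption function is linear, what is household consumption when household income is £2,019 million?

C = 1667.68

MPC = (4107.76 − 2880.16)/(5408 − 3703) = 1227.6/1705 = 0.72
a = 2880.16 − 0.72(3703) = 2880.16 − 2666.16 = 214
C = 214 + 0.72(2019) = 214 + 1453.68 = 1667.68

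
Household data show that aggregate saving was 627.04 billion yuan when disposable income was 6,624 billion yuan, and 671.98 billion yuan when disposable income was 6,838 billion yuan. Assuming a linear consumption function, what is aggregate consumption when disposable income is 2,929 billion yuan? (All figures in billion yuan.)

C = 3077.91

MPS = ΔS/ΔY = (671.98 − 627.04)/(6838 − 6624) = 44.94/214 = 0.21
MPC = 1 − MPS = 0.79
Autonomous saving = 627.04 − 0.21(6624) = -764, so a = 764
C = 764 + 0.79(2929) = 764 + 2313.91 = 3077.91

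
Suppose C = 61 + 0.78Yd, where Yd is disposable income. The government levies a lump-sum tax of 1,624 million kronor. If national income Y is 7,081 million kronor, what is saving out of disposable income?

S = 1139.54

Yd = Y − T = 7081 − 1624 = 5457
C = 61 + 0.78(5457) = 61 + 4256.46 = 4317.46
S = Yd − C = 5457 − 4317.46 = 1139.54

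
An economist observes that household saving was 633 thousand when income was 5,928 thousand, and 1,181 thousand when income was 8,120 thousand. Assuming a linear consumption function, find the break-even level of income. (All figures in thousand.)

MPS = ΔS/ΔY = (1181 − 633)/(8120 − 5928) = 548/2192 = 0.25
MPC = 1 − MPS = 0.75
From S(5928) = 633: −a + 0.25(5928) = 633, so a = 1482 − 633 = 849
Break-even (S = 0): Y = a/MPS = 849/0.25 = 3396

Y = 3396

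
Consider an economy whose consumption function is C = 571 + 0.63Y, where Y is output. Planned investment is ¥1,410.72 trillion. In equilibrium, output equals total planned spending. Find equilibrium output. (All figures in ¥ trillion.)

Y = C + I = 571 + 0.63Y + 1410.72
Y − 0.63Y = 1981.72
0.37Y = 1981.72, so Y = 1981.72/0.37 = 5356

Y = 5356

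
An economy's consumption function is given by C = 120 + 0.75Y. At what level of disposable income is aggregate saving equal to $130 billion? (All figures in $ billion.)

S = Y − C = -120 + 0.25Y
-120 + 0.25Y = 130, so 0.25Y = 250 and Y = 1000

Y = 1000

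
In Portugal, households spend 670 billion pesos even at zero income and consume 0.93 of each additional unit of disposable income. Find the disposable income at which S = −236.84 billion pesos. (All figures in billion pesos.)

Y = 6188

S = Y − C = -670 + 0.07Y
-670 + 0.07Y = -236.84, so 0.07Y = 433.16 and Y = 6188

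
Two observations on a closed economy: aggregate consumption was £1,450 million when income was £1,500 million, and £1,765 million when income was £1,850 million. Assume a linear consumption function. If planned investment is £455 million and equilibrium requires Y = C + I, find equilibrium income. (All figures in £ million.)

MPC = (1765 − 1450)/(1850 − 1500) = 315/350 = 0.9
a = 1450 − 0.9(1500) = 100
Equilibrium: Y = 100 + 0.9Y + 455
0.1Y = 555, so Y = 555/0.1 = 5550

Y = 5550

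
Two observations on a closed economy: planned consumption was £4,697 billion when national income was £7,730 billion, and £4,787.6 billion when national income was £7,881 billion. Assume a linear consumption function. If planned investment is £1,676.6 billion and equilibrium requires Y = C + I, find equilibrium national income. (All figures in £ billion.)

MPC = (4787.6 − 4697)/(7881 − 7730) = 90.6/151 = 0.6
a = 4697 − 0.6(7730) = 59
Equilibrium: Y = 59 + 0.6Y + 1676.6
0.4Y = 1735.6, so Y = 1735.6/0.4 = 4339

Y = 4339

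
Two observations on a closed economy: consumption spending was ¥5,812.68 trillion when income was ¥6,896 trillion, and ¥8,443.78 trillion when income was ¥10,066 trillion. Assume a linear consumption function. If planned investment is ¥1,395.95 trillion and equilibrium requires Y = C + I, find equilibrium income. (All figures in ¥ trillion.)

Y = 8735

MPC = (8443.78 − 5812.68)/(10066 − 6896) = 2631.1/3170 = 0.83
a = 5812.68 − 0.83(6896) = 89
Equilibrium: Y = 89 + 0.83Y + 1395.95
0.17Y = 1484.95, so Y = 1484.95/0.17 = 8735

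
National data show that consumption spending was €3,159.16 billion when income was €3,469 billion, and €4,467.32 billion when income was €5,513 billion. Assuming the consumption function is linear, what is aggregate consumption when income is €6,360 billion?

C = 5009.4

MPC = (4467.32 − 3159.16)/(5513 − 3469) = 1308.16/2044 = 0.64
a = 3159.16 − 0.64(3469) = 3159.16 − 2220.16 = 939
C = 939 + 0.64(6360) = 939 + 4070.4 = 5009.4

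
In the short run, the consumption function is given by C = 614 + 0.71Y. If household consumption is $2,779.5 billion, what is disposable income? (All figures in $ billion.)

614 + 0.71Y = 2779.5
0.71Y = 2165.5, so Y = 2165.5/0.71 = 3050

Y = 3050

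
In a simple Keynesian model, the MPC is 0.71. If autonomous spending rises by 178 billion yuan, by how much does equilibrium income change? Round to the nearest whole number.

ΔY ≈ 614

The multiplier is 1/(1 − MPC) = 1/0.29.
ΔY = 178/0.29 = 613.79 ≈ 614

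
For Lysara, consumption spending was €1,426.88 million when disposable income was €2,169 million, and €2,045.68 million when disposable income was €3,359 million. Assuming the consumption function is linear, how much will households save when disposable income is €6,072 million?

MPC = (2045.68 − 1426.88)/(3359 − 2169) = 618.8/1190 = 0.52
a = 1426.88 − 0.52(2169) = 1426.88 − 1127.88 = 299
C = 299 + 0.52(6072) = 3456.44
S = 6072 − 3456.44 = 2615.56

S = 2615.56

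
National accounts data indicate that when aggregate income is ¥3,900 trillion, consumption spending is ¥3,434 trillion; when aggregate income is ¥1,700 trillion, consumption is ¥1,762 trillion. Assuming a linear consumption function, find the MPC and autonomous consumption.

MPC = ΔC/ΔY = (3434 − 1762)/(3900 − 1700) = 1672/2200 = 0.76
a = C − MPC·Y = 1762 − 0.76(1700) = 1762 − 1292 = 470

MPC = 0.76; a = 470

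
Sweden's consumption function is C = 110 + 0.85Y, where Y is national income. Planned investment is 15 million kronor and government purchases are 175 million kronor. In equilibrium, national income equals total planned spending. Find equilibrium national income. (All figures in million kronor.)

Y = 2000

Y = C + I + G = 110 + 0.85Y + 15 + 175
Y − 0.85Y = 300
0.15Y = 300, so Y = 300/0.15 = 2000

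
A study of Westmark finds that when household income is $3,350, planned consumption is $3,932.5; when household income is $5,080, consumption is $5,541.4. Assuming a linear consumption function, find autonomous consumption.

MPC = ΔC/ΔY = (5541.4 − 3932.5)/(5080 − 3350) = 1608.9/1730 = 0.93
a = C − MPC·Y = 3932.5 − 0.93(3350) = 3932.5 − 3115.5 = 817

a = 817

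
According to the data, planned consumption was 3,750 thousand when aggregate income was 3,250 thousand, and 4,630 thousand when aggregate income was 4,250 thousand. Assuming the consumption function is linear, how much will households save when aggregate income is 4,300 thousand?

S = -374

MPC = (4630 − 3750)/(4250 − 3250) = 880/1000 = 0.88
a = 3750 − 0.88(3250) = 3750 − 2860 = 890
C = 890 + 0.88(4300) = 4674
S = 4300 − 4674 = -374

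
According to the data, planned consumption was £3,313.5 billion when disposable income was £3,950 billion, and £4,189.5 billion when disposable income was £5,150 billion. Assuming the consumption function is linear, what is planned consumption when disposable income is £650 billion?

MPC = (4189.5 − 3313.5)/(5150 − 3950) = 876/1200 = 0.73
a = 3313.5 − 0.73(3950) = 3313.5 − 2883.5 = 430
C = 430 + 0.73(650) = 430 + 474.5 = 904.5

C = 904.5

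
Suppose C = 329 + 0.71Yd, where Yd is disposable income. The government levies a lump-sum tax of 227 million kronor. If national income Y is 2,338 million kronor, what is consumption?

Yd = Y − T = 2338 − 227 = 2111
C = 329 + 0.71(2111) = 329 + 1498.81 = 1827.81

C = 1827.81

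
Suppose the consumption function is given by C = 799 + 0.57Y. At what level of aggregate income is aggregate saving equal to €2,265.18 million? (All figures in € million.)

Y = 7126

S = Y − C = -799 + 0.43Y
-799 + 0.43Y = 2265.18, so 0.43Y = 3064.18 and Y = 7126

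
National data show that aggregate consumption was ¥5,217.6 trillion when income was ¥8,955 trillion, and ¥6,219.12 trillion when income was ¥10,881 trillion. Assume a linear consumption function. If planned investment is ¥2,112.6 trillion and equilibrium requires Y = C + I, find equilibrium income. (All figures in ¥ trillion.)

Y = 5570

MPC = (6219.12 − 5217.6)/(10881 − 8955) = 1001.52/1926 = 0.52
a = 5217.6 − 0.52(8955) = 561
Equilibrium: Y = 561 + 0.52Y + 2112.6
0.48Y = 2673.6, so Y = 2673.6/0.48 = 5570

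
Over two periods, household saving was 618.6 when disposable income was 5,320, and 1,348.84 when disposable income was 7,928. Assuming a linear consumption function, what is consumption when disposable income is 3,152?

C = 3140.44

MPS = ΔS/ΔY = (1348.84 − 618.6)/(7928 − 5320) = 730.24/2608 = 0.28
MPC = 1 − MPS = 0.72
Autonomous saving = 618.6 − 0.28(5320) = -871, so a = 871
C = 871 + 0.72(3152) = 871 + 2269.44 = 3140.44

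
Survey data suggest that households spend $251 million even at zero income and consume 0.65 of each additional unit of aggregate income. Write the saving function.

S = -251 + 0.35Y

S = Y − C = Y − (251 + 0.65Y) = -251 + (1 − 0.65)Y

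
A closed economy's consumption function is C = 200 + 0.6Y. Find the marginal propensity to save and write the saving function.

MPS = 0.4; S = -200 + 0.4Y

MPS = 1 − MPC = 1 − 0.6 = 0.4
S = Y − C = -200 + 0.4Y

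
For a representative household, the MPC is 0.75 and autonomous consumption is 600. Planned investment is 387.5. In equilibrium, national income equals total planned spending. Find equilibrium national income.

Y = 3950

Y = C + I = 600 + 0.75Y + 387.5
Y − 0.75Y = 987.5
0.25Y = 987.5, so Y = 987.5/0.25 = 3950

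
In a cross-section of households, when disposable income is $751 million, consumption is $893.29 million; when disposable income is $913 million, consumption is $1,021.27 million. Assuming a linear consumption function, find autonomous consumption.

a = 300

MPC = ΔC/ΔY = (1021.27 − 893.29)/(913 − 751) = 127.98/162 = 0.79
a = C − MPC·Y = 893.29 − 0.79(751) = 893.29 − 593.29 = 300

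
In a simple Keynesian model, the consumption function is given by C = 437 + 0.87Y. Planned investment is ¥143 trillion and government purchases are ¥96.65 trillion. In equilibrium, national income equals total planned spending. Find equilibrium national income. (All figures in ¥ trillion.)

Y = 5205

Y = C + I + G = 437 + 0.87Y + 143 + 96.65
Y − 0.87Y = 676.65
0.13Y = 676.65, so Y = 676.65/0.13 = 5205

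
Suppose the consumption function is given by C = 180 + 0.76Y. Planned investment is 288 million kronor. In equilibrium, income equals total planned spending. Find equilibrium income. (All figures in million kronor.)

Y = 1950

Y = C + I = 180 + 0.76Y + 288
Y − 0.76Y = 468
0.24Y = 468, so Y = 468/0.24 = 1950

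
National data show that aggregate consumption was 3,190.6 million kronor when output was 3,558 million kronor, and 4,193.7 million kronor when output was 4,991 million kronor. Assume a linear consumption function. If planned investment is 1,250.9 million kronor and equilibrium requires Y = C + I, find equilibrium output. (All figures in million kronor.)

Y = 6503

MPC = (4193.7 − 3190.6)/(4991 − 3558) = 1003.1/1433 = 0.7
a = 3190.6 − 0.7(3558) = 700
Equilibrium: Y = 700 + 0.7Y + 1250.9
0.3Y = 1950.9, so Y = 1950.9/0.3 = 6503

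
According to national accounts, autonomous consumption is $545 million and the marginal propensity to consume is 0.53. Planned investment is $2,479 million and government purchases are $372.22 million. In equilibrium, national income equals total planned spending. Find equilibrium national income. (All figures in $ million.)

Y = 7226

Y = C + I + G = 545 + 0.53Y + 2479 + 372.22
Y − 0.53Y = 3396.22
0.47Y = 3396.22, so Y = 3396.22/0.47 = 7226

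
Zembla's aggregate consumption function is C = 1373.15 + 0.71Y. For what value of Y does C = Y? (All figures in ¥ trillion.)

At break-even, C = Y: 1373.15 + 0.71Y = Y
0.29Y = 1373.15, so Y = 1373.15/0.29 = 4735

Y = 4735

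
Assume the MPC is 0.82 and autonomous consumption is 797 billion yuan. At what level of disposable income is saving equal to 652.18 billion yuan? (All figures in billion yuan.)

S = Y − C = -797 + 0.18Y
-797 + 0.18Y = 652.18, so 0.18Y = 1449.18 and Y = 8051

Y = 8051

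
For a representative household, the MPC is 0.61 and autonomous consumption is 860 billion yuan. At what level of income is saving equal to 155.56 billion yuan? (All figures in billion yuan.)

Y = 2604

S = Y − C = -860 + 0.39Y
-860 + 0.39Y = 155.56, so 0.39Y = 1015.56 and Y = 2604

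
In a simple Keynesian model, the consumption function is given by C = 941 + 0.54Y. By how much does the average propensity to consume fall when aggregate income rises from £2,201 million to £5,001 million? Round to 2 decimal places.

At Y = 2201: C = 941 + 0.54(2201) = 2129.54, APC = 2129.54/2201 = 0.968
At Y = 5001: C = 3641.54, APC = 3641.54/5001 = 0.728
Fall in APC = 0.968 − 0.728 = 0.24

ΔAPC = 0.24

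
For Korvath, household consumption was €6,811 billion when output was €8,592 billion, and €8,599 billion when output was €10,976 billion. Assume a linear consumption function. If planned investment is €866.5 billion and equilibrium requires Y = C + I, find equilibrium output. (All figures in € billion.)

Y = 4934

MPC = (8599 − 6811)/(10976 − 8592) = 1788/2384 = 0.75
a = 6811 − 0.75(8592) = 367
Equilibrium: Y = 367 + 0.75Y + 866.5
0.25Y = 1233.5, so Y = 1233.5/0.25 = 4934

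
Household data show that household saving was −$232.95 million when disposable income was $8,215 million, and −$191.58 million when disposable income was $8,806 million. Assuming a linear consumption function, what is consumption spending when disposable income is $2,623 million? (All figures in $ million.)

MPS = ΔS/ΔY = (-191.58 − (-232.95))/(8806 − 8215) = 41.37/591 = 0.07
MPC = 1 − MPS = 0.93
Autonomous saving = -232.95 − 0.07(8215) = -808, so a = 808
C = 808 + 0.93(2623) = 808 + 2439.39 = 3247.39

C = 3247.39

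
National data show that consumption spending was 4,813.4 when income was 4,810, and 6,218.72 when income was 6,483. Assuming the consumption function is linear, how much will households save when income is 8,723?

S = 622.68

MPC = (6218.72 − 4813.4)/(6483 − 4810) = 1405.32/1673 = 0.84
a = 4813.4 − 0.84(4810) = 4813.4 − 4040.4 = 773
C = 773 + 0.84(8723) = 8100.32
S = 8723 − 8100.32 = 622.68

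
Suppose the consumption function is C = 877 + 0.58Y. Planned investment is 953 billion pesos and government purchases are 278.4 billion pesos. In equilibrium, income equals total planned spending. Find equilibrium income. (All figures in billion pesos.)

Y = 5020

Y = C + I + G = 877 + 0.58Y + 953 + 278.4
Y − 0.58Y = 2108.4
0.42Y = 2108.4, so Y = 2108.4/0.42 = 5020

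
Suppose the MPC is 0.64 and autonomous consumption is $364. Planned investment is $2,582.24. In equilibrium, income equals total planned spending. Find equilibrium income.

Y = C + I = 364 + 0.64Y + 2582.24
Y − 0.64Y = 2946.24
0.36Y = 2946.24, so Y = 2946.24/0.36 = 8184

Y = 8184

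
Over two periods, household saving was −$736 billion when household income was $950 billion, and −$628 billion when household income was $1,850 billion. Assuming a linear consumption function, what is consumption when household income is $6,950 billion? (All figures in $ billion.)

MPS = ΔS/ΔY = (-628 − (-736))/(1850 − 950) = 108/900 = 0.12
MPC = 1 − MPS = 0.88
Autonomous saving = -736 − 0.12(950) = -850, so a = 850
C = 850 + 0.88(6950) = 850 + 6116 = 6966

C = 6966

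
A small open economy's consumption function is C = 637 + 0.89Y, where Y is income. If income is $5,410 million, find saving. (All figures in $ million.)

C = 637 + 0.89(5410) = 637 + 4814.9 = 5451.9
S = Y − C = 5410 − 5451.9 = -41.9

S = -41.9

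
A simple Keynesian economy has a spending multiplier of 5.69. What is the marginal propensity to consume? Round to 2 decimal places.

MPC = 0.82

k = 1/(1 − MPC), so 1 − MPC = 1/k = 1/5.69 = 0.1757
MPC = 1 − 0.1757 = 0.82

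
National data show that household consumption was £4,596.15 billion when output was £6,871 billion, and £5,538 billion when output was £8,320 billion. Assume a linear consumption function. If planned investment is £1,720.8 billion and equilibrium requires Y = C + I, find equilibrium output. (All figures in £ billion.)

MPC = (5538 − 4596.15)/(8320 − 6871) = 941.85/1449 = 0.65
a = 4596.15 − 0.65(6871) = 130
Equilibrium: Y = 130 + 0.65Y + 1720.8
0.35Y = 1850.8, so Y = 1850.8/0.35 = 5288

Y = 5288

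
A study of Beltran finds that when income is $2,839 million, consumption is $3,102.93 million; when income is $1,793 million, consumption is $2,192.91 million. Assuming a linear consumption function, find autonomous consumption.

a = 633

MPC = ΔC/ΔY = (3102.93 − 2192.91)/(2839 − 1793) = 910.02/1046 = 0.87
a = C − MPC·Y = 2192.91 − 0.87(1793) = 2192.91 − 1559.91 = 633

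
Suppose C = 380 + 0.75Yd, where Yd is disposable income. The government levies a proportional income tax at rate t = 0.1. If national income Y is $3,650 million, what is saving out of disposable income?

Yd = (1 − 0.1)(3650) = 0.9(3650) = 3285
C = 380 + 0.75(3285) = 380 + 2463.75 = 2843.75
S = Yd − C = 3285 − 2843.75 = 441.25

S = 441.25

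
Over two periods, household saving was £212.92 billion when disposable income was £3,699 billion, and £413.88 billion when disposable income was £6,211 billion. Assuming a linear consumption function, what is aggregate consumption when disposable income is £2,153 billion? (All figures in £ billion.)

C = 2063.76

MPS = ΔS/ΔY = (413.88 − 212.92)/(6211 − 3699) = 200.96/2512 = 0.08
MPC = 1 − MPS = 0.92
Autonomous saving = 212.92 − 0.08(3699) = -83, so a = 83
C = 83 + 0.92(2153) = 83 + 1980.76 = 2063.76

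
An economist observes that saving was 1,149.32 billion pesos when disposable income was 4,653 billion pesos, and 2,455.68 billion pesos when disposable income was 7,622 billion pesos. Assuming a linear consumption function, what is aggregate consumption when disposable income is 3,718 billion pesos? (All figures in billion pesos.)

MPS = ΔS/ΔY = (2455.68 − 1149.32)/(7622 − 4653) = 1306.36/2969 = 0.44
MPC = 1 − MPS = 0.56
Autonomous saving = 1149.32 − 0.44(4653) = -898, so a = 898
C = 898 + 0.56(3718) = 898 + 2082.08 = 2980.08

C = 2980.08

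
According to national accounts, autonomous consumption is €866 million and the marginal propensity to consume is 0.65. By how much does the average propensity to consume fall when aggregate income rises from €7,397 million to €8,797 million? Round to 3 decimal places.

At Y = 7397: C = 866 + 0.65(7397) = 5674.05, APC = 5674.05/7397 = 0.7671
At Y = 8797: C = 6584.05, APC = 6584.05/8797 = 0.7484
Fall in APC = 0.7671 − 0.7484 = 0.0187 ≈ 0.019

ΔAPC = 0.019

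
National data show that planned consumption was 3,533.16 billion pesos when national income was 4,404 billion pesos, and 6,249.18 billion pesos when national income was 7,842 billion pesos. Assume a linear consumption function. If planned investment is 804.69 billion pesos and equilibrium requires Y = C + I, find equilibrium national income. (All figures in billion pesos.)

MPC = (6249.18 − 3533.16)/(7842 − 4404) = 2716.02/3438 = 0.79
a = 3533.16 − 0.79(4404) = 54
Equilibrium: Y = 54 + 0.79Y + 804.69
0.21Y = 858.69, so Y = 858.69/0.21 = 4089

Y = 4089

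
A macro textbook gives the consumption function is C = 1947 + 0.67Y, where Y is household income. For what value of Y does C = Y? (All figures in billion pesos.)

Y = 5900

At break-even, C = Y: 1947 + 0.67Y = Y
0.33Y = 1947, so Y = 1947/0.33 = 5900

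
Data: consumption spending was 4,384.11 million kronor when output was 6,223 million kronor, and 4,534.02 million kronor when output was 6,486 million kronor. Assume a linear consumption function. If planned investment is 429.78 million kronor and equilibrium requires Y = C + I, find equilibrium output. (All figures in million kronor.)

MPC = (4534.02 − 4384.11)/(6486 − 6223) = 149.91/263 = 0.57
a = 4384.11 − 0.57(6223) = 837
Equilibrium: Y = 837 + 0.57Y + 429.78
0.43Y = 1266.78, so Y = 1266.78/0.43 = 2946

Y = 2946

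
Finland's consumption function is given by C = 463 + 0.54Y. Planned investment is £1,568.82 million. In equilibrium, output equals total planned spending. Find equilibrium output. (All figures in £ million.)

Y = 4417

Y = C + I = 463 + 0.54Y + 1568.82
Y − 0.54Y = 2031.82
0.46Y = 2031.82, so Y = 2031.82/0.46 = 4417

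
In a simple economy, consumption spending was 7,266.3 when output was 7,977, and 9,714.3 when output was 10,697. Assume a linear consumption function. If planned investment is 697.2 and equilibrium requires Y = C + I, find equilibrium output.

MPC = (9714.3 − 7266.3)/(10697 − 7977) = 2448/2720 = 0.9
a = 7266.3 − 0.9(7977) = 87
Equilibrium: Y = 87 + 0.9Y + 697.2
0.1Y = 784.2, so Y = 784.2/0.1 = 7842

Y = 7842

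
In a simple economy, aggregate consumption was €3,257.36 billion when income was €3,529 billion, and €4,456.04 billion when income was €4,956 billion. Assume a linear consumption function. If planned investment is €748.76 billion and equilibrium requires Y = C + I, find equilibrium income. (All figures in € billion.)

MPC = (4456.04 − 3257.36)/(4956 − 3529) = 1198.68/1427 = 0.84
a = 3257.36 − 0.84(3529) = 293
Equilibrium: Y = 293 + 0.84Y + 748.76
0.16Y = 1041.76, so Y = 1041.76/0.16 = 6511

Y = 6511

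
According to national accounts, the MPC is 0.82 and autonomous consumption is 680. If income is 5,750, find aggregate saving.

C = 680 + 0.82(5750) = 680 + 4715 = 5395
S = Y − C = 5750 − 5395 = 355

S = 355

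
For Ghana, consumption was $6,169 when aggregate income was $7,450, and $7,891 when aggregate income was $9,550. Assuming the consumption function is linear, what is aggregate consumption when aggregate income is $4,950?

C = 4119

MPC = (7891 − 6169)/(9550 − 7450) = 1722/2100 = 0.82
a = 6169 − 0.82(7450) = 6169 − 6109 = 60
C = 60 + 0.82(4950) = 60 + 4059 = 4119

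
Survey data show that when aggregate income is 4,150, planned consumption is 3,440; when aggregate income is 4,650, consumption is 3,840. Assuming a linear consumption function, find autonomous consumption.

a = 120

MPC = ΔC/ΔY = (3840 − 3440)/(4650 − 4150) = 400/500 = 0.8
a = C − MPC·Y = 3440 − 0.8(4150) = 3440 − 3320 = 120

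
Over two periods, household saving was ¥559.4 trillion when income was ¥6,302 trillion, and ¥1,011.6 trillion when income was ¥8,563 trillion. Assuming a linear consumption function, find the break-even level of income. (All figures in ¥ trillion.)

Y = 3505

MPS = ΔS/ΔY = (1011.6 − 559.4)/(8563 − 6302) = 452.2/2261 = 0.2
MPC = 1 − MPS = 0.8
From S(6302) = 559.4: −a + 0.2(6302) = 559.4, so a = 1260.4 − 559.4 = 701
Break-even (S = 0): Y = a/MPS = 701/0.2 = 3505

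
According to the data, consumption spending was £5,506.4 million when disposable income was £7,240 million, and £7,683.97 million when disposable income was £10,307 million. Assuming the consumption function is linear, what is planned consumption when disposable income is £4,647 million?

C = 3665.37

MPC = (7683.97 − 5506.4)/(10307 − 7240) = 2177.57/3067 = 0.71
a = 5506.4 − 0.71(7240) = 5506.4 − 5140.4 = 366
C = 366 + 0.71(4647) = 366 + 3299.37 = 3665.37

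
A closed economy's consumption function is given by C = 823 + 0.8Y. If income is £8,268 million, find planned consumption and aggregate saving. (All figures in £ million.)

C = 823 + 0.8(8268) = 823 + 6614.4 = 7437.4
S = Y − C = 8268 − 7437.4 = 830.6

C = 7437.4; S = 830.6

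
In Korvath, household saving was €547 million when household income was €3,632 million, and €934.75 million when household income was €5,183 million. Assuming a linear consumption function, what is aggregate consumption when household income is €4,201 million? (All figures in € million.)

MPS = ΔS/ΔY = (934.75 − 547)/(5183 − 3632) = 387.75/1551 = 0.25
MPC = 1 − MPS = 0.75
Autonomous saving = 547 − 0.25(3632) = -361, so a = 361
C = 361 + 0.75(4201) = 361 + 3150.75 = 3511.75

C = 3511.75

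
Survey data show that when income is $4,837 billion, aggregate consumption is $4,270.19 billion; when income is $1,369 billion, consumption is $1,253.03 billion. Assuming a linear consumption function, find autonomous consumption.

MPC = ΔC/ΔY = (4270.19 − 1253.03)/(4837 − 1369) = 3017.16/3468 = 0.87
a = C − MPC·Y = 1253.03 − 0.87(1369) = 1253.03 − 1191.03 = 62

a = 62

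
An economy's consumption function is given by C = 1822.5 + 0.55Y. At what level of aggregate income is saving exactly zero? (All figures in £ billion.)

Y = 4050

At break-even, C = Y: 1822.5 + 0.55Y = Y
0.45Y = 1822.5, so Y = 1822.5/0.45 = 4050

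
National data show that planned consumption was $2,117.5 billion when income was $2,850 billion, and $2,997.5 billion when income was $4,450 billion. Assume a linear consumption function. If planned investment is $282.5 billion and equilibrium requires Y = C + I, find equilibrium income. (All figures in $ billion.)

MPC = (2997.5 − 2117.5)/(4450 − 2850) = 880/1600 = 0.55
a = 2117.5 − 0.55(2850) = 550
Equilibrium: Y = 550 + 0.55Y + 282.5
0.45Y = 832.5, so Y = 832.5/0.45 = 1850

Y = 1850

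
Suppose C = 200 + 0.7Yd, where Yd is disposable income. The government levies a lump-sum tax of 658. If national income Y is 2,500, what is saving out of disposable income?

S = 352.6

Yd = Y − T = 2500 − 658 = 1842
C = 200 + 0.7(1842) = 200 + 1289.4 = 1489.4
S = Yd − C = 1842 − 1489.4 = 352.6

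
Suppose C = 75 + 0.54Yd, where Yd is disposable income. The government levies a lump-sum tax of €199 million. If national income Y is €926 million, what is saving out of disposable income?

S = 259.42

Yd = Y − T = 926 − 199 = 727
C = 75 + 0.54(727) = 75 + 392.58 = 467.58
S = Yd − C = 727 − 467.58 = 259.42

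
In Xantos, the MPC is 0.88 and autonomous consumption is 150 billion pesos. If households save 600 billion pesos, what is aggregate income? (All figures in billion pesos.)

S = Y − C = -150 + 0.12Y
-150 + 0.12Y = 600, so 0.12Y = 750 and Y = 6250

Y = 6250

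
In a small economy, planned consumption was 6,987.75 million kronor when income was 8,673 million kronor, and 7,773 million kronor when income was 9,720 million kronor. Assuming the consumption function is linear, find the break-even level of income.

MPC = (7773 − 6987.75)/(9720 − 8673) = 785.25/1047 = 0.75
a = 6987.75 − 0.75(8673) = 6987.75 − 6504.75 = 483
Break-even: Y = a/(1−MPC) = 483/0.25 = 1932

Y = 1932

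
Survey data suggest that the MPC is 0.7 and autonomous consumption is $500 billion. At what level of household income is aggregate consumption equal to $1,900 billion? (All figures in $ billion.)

Y = 2000

500 + 0.7Y = 1900
0.7Y = 1400, so Y = 1400/0.7 = 2000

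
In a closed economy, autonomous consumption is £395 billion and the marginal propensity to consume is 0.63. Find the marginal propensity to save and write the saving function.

MPS = 1 − MPC = 1 − 0.63 = 0.37
S = Y − C = -395 + 0.37Y

MPS = 0.37; S = -395 + 0.37Y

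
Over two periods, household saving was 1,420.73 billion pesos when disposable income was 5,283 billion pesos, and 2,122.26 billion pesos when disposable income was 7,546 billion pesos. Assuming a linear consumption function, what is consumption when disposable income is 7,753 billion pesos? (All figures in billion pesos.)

C = 5566.57

MPS = ΔS/ΔY = (2122.26 − 1420.73)/(7546 − 5283) = 701.53/2263 = 0.31
MPC = 1 − MPS = 0.69
Autonomous saving = 1420.73 − 0.31(5283) = -217, so a = 217
C = 217 + 0.69(7753) = 217 + 5349.57 = 5566.57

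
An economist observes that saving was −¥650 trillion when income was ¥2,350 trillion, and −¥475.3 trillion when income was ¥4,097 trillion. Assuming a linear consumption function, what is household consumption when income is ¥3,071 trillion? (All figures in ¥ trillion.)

C = 3648.9

MPS = ΔS/ΔY = (-475.3 − (-650))/(4097 − 2350) = 174.7/1747 = 0.1
MPC = 1 − MPS = 0.9
Autonomous saving = -650 − 0.1(2350) = -885, so a = 885
C = 885 + 0.9(3071) = 885 + 2763.9 = 3648.9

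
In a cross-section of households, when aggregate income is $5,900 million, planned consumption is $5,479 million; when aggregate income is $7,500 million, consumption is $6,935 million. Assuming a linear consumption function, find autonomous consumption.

a = 110

MPC = ΔC/ΔY = (6935 − 5479)/(7500 − 5900) = 1456/1600 = 0.91
a = C − MPC·Y = 5479 − 0.91(5900) = 5479 − 5369 = 110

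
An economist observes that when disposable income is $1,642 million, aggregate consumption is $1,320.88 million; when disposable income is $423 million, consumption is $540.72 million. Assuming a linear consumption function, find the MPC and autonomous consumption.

MPC = ΔC/ΔY = (1320.88 − 540.72)/(1642 − 423) = 780.16/1219 = 0.64
a = C − MPC·Y = 540.72 − 0.64(423) = 540.72 − 270.72 = 270

MPC = 0.64; a = 270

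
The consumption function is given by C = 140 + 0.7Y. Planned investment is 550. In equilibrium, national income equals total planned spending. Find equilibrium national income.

Y = C + I = 140 + 0.7Y + 550
Y − 0.7Y = 690
0.3Y = 690, so Y = 690/0.3 = 2300

Y = 2300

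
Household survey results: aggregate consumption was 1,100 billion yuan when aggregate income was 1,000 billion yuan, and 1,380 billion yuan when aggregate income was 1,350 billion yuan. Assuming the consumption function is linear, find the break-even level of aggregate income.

MPC = (1380 − 1100)/(1350 − 1000) = 280/350 = 0.8
a = 1100 − 0.8(1000) = 1100 − 800 = 300
Break-even: Y = a/(1−MPC) = 300/0.2 = 1500

Y = 1500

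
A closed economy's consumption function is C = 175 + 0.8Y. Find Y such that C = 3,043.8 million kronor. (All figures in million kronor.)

175 + 0.8Y = 3043.8
0.8Y = 2868.8, so Y = 2868.8/0.8 = 3586

Y = 3586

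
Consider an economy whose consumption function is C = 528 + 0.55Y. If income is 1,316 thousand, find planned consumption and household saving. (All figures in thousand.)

C = 1251.8; S = 64.2

C = 528 + 0.55(1316) = 528 + 723.8 = 1251.8
S = Y − C = 1316 − 1251.8 = 64.2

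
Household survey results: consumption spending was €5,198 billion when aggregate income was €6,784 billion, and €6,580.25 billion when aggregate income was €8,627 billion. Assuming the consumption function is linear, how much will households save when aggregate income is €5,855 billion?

MPC = (6580.25 − 5198)/(8627 − 6784) = 1382.25/1843 = 0.75
a = 5198 − 0.75(6784) = 5198 − 5088 = 110
C = 110 + 0.75(5855) = 4501.25
S = 5855 − 4501.25 = 1353.75

S = 1353.75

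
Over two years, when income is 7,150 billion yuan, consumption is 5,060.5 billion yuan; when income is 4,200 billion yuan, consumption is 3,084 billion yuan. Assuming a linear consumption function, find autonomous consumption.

a = 270

MPC = ΔC/ΔY = (5060.5 − 3084)/(7150 − 4200) = 1976.5/2950 = 0.67
a = C − MPC·Y = 3084 − 0.67(4200) = 3084 − 2814 = 270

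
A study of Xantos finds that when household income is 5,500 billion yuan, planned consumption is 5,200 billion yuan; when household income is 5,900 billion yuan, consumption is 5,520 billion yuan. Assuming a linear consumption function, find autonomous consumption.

MPC = ΔC/ΔY = (5520 − 5200)/(5900 − 5500) = 320/400 = 0.8
a = C − MPC·Y = 5200 − 0.8(5500) = 5200 − 4400 = 800

a = 800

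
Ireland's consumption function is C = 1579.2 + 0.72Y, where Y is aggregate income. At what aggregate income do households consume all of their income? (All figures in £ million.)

At break-even, C = Y: 1579.2 + 0.72Y = Y
0.28Y = 1579.2, so Y = 1579.2/0.28 = 5640

Y = 5640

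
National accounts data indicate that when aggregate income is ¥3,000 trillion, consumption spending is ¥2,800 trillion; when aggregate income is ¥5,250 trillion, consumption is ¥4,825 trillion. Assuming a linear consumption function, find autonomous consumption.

a = 100

MPC = ΔC/ΔY = (4825 − 2800)/(5250 − 3000) = 2025/2250 = 0.9
a = C − MPC·Y = 2800 − 0.9(3000) = 2800 − 2700 = 100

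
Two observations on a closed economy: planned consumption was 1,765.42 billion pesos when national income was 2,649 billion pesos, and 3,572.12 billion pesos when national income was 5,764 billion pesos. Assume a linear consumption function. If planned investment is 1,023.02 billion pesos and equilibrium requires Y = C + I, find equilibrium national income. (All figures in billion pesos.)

MPC = (3572.12 − 1765.42)/(5764 − 2649) = 1806.7/3115 = 0.58
a = 1765.42 − 0.58(2649) = 229
Equilibrium: Y = 229 + 0.58Y + 1023.02
0.42Y = 1252.02, so Y = 1252.02/0.42 = 2981

Y = 2981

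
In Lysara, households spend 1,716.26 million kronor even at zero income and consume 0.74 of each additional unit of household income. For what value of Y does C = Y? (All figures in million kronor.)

Y = 6601

At break-even, C = Y: 1716.26 + 0.74Y = Y
0.26Y = 1716.26, so Y = 1716.26/0.26 = 6601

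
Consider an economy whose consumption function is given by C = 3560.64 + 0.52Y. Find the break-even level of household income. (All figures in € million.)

At break-even, C = Y: 3560.64 + 0.52Y = Y
0.48Y = 3560.64, so Y = 3560.64/0.48 = 7418

Y = 7418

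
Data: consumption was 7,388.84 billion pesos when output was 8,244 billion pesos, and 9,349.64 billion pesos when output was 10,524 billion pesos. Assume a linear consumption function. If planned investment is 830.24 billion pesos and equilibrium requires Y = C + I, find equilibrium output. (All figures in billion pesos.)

Y = 8066

MPC = (9349.64 − 7388.84)/(10524 − 8244) = 1960.8/2280 = 0.86
a = 7388.84 − 0.86(8244) = 299
Equilibrium: Y = 299 + 0.86Y + 830.24
0.14Y = 1129.24, so Y = 1129.24/0.14 = 8066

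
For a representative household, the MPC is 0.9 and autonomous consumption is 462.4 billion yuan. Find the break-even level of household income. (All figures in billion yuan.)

At break-even, C = Y: 462.4 + 0.9Y = Y
0.1Y = 462.4, so Y = 462.4/0.1 = 4624

Y = 4624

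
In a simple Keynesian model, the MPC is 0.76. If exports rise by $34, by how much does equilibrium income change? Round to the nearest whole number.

ΔY ≈ 142

The multiplier is 1/(1 − MPC) = 1/0.24.
ΔY = 34/0.24 = 141.67 ≈ 142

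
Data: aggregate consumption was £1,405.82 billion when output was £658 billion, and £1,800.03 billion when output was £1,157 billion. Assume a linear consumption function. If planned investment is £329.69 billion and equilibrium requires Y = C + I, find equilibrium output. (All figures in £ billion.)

MPC = (1800.03 − 1405.82)/(1157 − 658) = 394.21/499 = 0.79
a = 1405.82 − 0.79(658) = 886
Equilibrium: Y = 886 + 0.79Y + 329.69
0.21Y = 1215.69, so Y = 1215.69/0.21 = 5789

Y = 5789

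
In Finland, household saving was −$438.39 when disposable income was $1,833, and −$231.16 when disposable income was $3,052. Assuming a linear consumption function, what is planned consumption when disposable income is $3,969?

C = 4044.27

MPS = ΔS/ΔY = (-231.16 − (-438.39))/(3052 − 1833) = 207.23/1219 = 0.17
MPC = 1 − MPS = 0.83
Autonomous saving = -438.39 − 0.17(1833) = -750, so a = 750
C = 750 + 0.83(3969) = 750 + 3294.27 = 4044.27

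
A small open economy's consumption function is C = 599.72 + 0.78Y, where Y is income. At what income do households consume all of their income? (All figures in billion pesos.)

At break-even, C = Y: 599.72 + 0.78Y = Y
0.22Y = 599.72, so Y = 599.72/0.22 = 2726

Y = 2726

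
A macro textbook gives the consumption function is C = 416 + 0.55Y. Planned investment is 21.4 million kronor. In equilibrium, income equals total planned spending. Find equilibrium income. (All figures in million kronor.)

Y = C + I = 416 + 0.55Y + 21.4
Y − 0.55Y = 437.4
0.45Y = 437.4, so Y = 437.4/0.45 = 972

Y = 972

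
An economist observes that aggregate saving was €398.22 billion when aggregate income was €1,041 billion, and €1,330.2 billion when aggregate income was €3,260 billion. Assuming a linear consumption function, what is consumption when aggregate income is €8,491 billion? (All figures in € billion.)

MPS = ΔS/ΔY = (1330.2 − 398.22)/(3260 − 1041) = 931.98/2219 = 0.42
MPC = 1 − MPS = 0.58
Autonomous saving = 398.22 − 0.42(1041) = -39, so a = 39
C = 39 + 0.58(8491) = 39 + 4924.78 = 4963.78

C = 4963.78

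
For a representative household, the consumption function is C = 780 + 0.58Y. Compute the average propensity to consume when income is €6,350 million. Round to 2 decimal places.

C = 780 + 0.58(6350) = 4463
APC = C/Y = 4463/6350 = 0.70

APC = 0.70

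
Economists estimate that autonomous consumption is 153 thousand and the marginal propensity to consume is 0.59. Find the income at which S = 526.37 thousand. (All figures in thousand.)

S = Y − C = -153 + 0.41Y
-153 + 0.41Y = 526.37, so 0.41Y = 679.37 and Y = 1657

Y = 1657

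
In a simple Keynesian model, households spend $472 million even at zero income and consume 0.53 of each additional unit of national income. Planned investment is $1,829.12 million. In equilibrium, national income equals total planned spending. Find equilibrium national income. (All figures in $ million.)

Y = 4896

Y = C + I = 472 + 0.53Y + 1829.12
Y − 0.53Y = 2301.12
0.47Y = 2301.12, so Y = 2301.12/0.47 = 4896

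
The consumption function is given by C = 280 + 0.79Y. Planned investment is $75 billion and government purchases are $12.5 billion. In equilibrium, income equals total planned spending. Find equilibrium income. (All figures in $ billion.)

Y = C + I + G = 280 + 0.79Y + 75 + 12.5
Y − 0.79Y = 367.5
0.21Y = 367.5, so Y = 367.5/0.21 = 1750

Y = 1750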